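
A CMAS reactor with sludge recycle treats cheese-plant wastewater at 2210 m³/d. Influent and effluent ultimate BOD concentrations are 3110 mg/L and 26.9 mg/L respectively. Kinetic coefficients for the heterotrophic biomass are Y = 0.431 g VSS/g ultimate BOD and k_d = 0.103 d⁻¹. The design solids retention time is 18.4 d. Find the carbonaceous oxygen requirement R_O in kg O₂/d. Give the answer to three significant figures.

The observed yield is Y_obs = Y/(1 + k_d·θ_c) = 0.431 / (1 + 0.103 × 18.4) = 0.431 / 2.895 = 0.1489 g VSS per g ultimate BOD removed.
Substrate removed = Q·(S₀ − S) = 2210 m³/d × (3110 − 26.9) g/m³ = 6.81×10^6 g/d = 6814 kg/d.
P_X = Y_obs·Q·(S₀ − S) = 0.1489 × 6814 = 1014 kg VSS/d.
R_O = Q·(S₀ − S) − 1.42·P_X = 6814 − 1.42 × 1014 = 5373 kg O₂/d.

R_O ≈ 5370 kg O₂/d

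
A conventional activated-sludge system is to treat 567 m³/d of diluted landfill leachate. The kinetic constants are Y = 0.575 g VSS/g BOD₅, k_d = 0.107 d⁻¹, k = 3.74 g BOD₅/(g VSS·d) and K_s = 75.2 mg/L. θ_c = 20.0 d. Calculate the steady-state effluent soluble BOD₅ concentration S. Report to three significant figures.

Effluent substrate depends only on kinetics and SRT: S = K_s(1 + k_d θ_c) / [θ_c(Yk − k_d) − 1] = 75.2 × (1 + 0.107 × 20.0) / [20.0 × (0.575 × 3.74 − 0.107) − 1] = 236.1 / 39.87 = 5.922 mg/L.

S ≈ 5.92 mg/L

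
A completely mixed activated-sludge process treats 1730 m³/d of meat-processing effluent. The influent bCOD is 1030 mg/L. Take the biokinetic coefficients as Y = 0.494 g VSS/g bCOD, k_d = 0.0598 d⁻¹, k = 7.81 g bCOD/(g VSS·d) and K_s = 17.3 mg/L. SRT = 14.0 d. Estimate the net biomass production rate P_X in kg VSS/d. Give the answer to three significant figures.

P_X ≈ 479 kg VSS/d

From the Monod/SRT balance for a CMAS, S = K_s·(1+k_d θ_c)/[θ_c·(Y k − k_d) − 1] = 17.3 × (1 + 0.0598 × 14.0) / [14.0 × (0.494 × 7.81 − 0.0598) − 1] = 31.78 / 52.18 = 0.6092 mg/L.
Observed yield with endogenous decay: Y_obs = Y / (1 + k_d·θ_c) = 0.494 / (1 + 0.0598 × 14.0) = 0.494 / 1.837 = 0.2689 g VSS/g bCOD.
Mass of bCOD removed per day: Q(S₀ − S) = 1730 × 1029 g/m³ = 1781 kg/d.
Net biomass production P_X = Y_obs × Q·(S₀ − S) = 0.2689 × 1781 = 478.8 kg VSS/d.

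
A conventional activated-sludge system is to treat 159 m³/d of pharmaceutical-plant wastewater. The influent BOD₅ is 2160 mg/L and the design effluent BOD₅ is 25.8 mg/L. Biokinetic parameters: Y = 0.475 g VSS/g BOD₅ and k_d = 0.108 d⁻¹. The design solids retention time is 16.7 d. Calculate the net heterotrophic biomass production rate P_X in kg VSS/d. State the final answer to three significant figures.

P_X ≈ 57.5 kg VSS/d

The observed yield is Y_obs = Y/(1 + k_d·θ_c) = 0.475 / (1 + 0.108 × 16.7) = 0.475 / 2.804 = 0.1694 g VSS per g BOD₅ removed.
Substrate removed = Q·(S₀ − S) = 159 m³/d × (2160 − 25.8) g/m³ = 3.39×10^5 g/d = 339.3 kg/d.
Biomass produced: P_X = Y_obs·Q·ΔS = 0.1694 × 339.3 ≈ 57.49 kg VSS/d.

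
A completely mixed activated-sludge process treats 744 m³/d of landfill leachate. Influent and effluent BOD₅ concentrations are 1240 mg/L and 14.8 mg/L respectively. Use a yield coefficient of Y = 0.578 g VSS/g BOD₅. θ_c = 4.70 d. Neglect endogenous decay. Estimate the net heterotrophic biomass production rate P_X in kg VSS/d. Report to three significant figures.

With endogenous decay neglected, the observed yield equals the true yield: Y_obs = Y = 0.578 g VSS/g BOD₅.
Mass of BOD₅ removed per day: Q(S₀ − S) = 744 × 1225 g/m³ = 911.5 kg/d.
Biomass produced: P_X = Y_obs·Q·ΔS = 0.5780 × 911.5 ≈ 526.9 kg VSS/d.

P_X ≈ 527 kg VSS/d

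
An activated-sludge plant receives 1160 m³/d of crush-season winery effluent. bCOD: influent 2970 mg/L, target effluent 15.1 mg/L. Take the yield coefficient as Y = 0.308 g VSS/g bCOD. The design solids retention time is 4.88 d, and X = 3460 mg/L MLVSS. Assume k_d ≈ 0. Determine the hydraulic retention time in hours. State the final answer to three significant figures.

Biomass mass balance (decay neglected): V·X = Y·Q·(S₀ − S)·θ_c, so V = 0.308 × 1160 × (2970 − 15.1) × 4.88 / 3460 = 1489 m³.
Hydraulic retention time τ = V/Q = 1489 / 1160 = 1.284 d = 30.81 h.

τ ≈ 30.8 h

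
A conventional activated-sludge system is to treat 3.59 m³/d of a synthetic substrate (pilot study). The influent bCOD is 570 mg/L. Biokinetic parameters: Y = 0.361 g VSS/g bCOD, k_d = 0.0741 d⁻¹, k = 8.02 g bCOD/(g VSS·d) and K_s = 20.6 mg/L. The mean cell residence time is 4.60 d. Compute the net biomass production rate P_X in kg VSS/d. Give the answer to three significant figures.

P_X ≈ 0.549 kg VSS/d

From the Monod/SRT balance for a CMAS, S = K_s·(1+k_d θ_c)/[θ_c·(Y k − k_d) − 1] = 20.6 × (1 + 0.0741 × 4.60) / [4.60 × (0.361 × 8.02 − 0.0741) − 1] = 27.62 / 11.98 = 2.306 mg/L.
Y_obs = Y / (1 + k_d θ_c) = 0.361 / (1 + 0.0741 × 4.60) = 0.361 / 1.341 = 0.2692.
Mass of bCOD removed per day: Q(S₀ − S) = 3.59 × 567.7 g/m³ = 2.038 kg/d.
Net biomass production P_X = Y_obs × Q·(S₀ − S) = 0.2692 × 2.038 = 0.5487 kg VSS/d.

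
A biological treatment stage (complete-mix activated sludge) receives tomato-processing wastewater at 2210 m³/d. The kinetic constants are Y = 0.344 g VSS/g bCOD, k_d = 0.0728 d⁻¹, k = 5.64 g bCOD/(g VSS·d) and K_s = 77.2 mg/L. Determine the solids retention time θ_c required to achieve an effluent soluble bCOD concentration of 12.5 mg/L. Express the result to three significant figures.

θ_c ≈ 5.06 d

From 1/θ_c = Y·k·S/(K_s + S) − k_d: Y·k·S/(K_s+S) = 0.344 × 5.64 × 12.5 / (77.2 + 12.5) = 0.2704 d⁻¹.
1/θ_c = 0.2704 − 0.0728 = 0.1976 d⁻¹, so θ_c = 5.062 d.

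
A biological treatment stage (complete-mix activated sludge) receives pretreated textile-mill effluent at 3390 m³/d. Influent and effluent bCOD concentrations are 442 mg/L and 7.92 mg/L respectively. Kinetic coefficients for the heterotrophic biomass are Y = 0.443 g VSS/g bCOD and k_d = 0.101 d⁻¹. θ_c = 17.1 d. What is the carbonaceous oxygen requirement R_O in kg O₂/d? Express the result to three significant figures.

R_O ≈ 1130 kg O₂/d

The observed yield is Y_obs = Y/(1 + k_d·θ_c) = 0.443 / (1 + 0.101 × 17.1) = 0.443 / 2.727 = 0.1624 g VSS per g bCOD removed.
Q·(S₀ − S) = 3390 × (442 − 7.92) × 10⁻³ = 1472 kg/d removed.
P_X = Y_obs·Q·(S₀ − S) = 0.1624 × 1472 = 239.0 kg VSS/d.
Carbonaceous O₂ demand = substrate oxidised − cell-mass equivalent = 1472 − 1.42 × 239.0 = 1132 kg O₂/d.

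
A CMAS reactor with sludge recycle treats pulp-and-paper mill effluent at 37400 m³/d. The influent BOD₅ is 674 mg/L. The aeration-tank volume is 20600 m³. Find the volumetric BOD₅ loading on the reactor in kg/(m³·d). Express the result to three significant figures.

L_v = Q S₀ / V = 37400 × 674 × 10⁻³ / 20600 = 1.224 kg/(m³·d).

L_v ≈ 1.22 kg BOD₅/(m³·d)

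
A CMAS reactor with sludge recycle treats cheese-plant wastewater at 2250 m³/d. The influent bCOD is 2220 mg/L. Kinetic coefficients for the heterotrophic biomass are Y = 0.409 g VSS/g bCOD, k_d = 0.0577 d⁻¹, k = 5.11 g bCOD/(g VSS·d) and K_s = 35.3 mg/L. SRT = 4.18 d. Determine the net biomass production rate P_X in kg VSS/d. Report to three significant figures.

P_X ≈ 1640 kg VSS/d

From the Monod/SRT balance for a CMAS, S = K_s·(1+k_d θ_c)/[θ_c·(Y k − k_d) − 1] = 35.3 × (1 + 0.0577 × 4.18) / [4.18 × (0.409 × 5.11 − 0.0577) − 1] = 43.81 / 7.495 = 5.846 mg/L.
Y_obs = Y / (1 + k_d θ_c) = 0.409 / (1 + 0.0577 × 4.18) = 0.409 / 1.241 = 0.3295.
ΔS = 2220 − 5.85 = 2214 mg/L, so the substrate removal rate is 2250 × 2214/1000 = 4982 kg bCOD/d.
P_X = Y_obs · Q(S₀ − S) = 0.3295 × 4982 = 1642 kg VSS/d.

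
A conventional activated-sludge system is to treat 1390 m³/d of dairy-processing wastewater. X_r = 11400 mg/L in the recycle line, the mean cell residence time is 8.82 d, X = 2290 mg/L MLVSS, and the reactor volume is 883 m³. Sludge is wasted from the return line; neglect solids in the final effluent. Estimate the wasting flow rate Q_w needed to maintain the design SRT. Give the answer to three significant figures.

θ_c = V·X/(Q_w·X_r) when wasting from the recycle, so Q_w = V·X/(θ_c·X_r) = 883.0 × 2290 / (8.82 × 11400) = 20.11 m³/d.

Q_w ≈ 20.1 m³/d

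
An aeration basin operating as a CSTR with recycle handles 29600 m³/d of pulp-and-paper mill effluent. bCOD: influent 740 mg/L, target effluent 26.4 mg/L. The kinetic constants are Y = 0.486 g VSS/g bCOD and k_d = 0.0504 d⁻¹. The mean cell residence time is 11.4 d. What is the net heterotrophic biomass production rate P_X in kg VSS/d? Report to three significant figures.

Observed yield with endogenous decay: Y_obs = Y / (1 + k_d·θ_c) = 0.486 / (1 + 0.0504 × 11.4) = 0.486 / 1.575 = 0.3087 g VSS/g bCOD.
Mass of bCOD removed per day: Q(S₀ − S) = 29600 × 713.6 g/m³ = 21123 kg/d.
Biomass produced: P_X = Y_obs·Q·ΔS = 0.3087 × 21123 ≈ 6520 kg VSS/d.

P_X ≈ 6520 kg VSS/d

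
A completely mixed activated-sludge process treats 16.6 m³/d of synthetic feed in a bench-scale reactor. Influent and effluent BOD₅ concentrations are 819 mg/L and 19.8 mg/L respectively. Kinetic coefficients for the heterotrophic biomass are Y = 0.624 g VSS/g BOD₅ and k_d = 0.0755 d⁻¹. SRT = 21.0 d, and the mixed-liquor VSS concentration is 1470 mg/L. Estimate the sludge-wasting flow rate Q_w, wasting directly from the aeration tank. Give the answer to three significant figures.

Q_w ≈ 2.18 m³/d

From the SRT design equation V = Y Q (S₀−S) θ_c / [X (1 + k_d θ_c)] = 0.624 × 16.6 × (819 − 19.8) × 21.0 / [1470 × (1 + 0.0755 × 21.0)] = 1.74×10^5 / 3801 = 45.74 m³.
With mixed-liquor wasting, θ_c = V/Q_w, so Q_w = V/θ_c = 45.74/21.0 = 2.178 m³/d.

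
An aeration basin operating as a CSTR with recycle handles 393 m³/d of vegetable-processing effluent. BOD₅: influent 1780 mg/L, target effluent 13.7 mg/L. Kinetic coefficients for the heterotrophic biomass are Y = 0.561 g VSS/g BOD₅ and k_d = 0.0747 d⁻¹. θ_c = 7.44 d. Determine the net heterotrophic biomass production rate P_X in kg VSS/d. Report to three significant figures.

Correct the yield for decay: Y_obs = Y/(1 + k_d θ_c) = 0.561 / (1 + 0.0747 × 7.44) = 0.561 / 1.556 = 0.3606.
Mass of BOD₅ removed per day: Q(S₀ − S) = 393 × 1766 g/m³ = 694.2 kg/d.
Net biomass production P_X = Y_obs × Q·(S₀ − S) = 0.3606 × 694.2 = 250.3 kg VSS/d.

P_X ≈ 250 kg VSS/d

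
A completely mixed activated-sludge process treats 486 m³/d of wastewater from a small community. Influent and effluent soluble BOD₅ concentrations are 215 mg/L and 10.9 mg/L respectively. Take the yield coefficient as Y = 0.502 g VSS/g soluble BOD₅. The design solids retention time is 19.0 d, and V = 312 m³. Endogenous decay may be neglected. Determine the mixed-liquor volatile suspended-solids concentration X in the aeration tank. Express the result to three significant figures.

From V·X = Y·Q·(S₀ − S)·θ_c (decay neglected): X = 0.502 × 486 × (215 − 10.9) × 19.0 / 312 = 3032 mg/L.

X ≈ 3030 mg/L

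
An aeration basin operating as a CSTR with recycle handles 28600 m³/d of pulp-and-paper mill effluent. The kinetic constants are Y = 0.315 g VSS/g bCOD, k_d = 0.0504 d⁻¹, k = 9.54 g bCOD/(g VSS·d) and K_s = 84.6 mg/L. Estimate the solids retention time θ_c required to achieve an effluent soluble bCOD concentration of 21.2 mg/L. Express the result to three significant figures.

θ_c ≈ 1.81 d

Specific growth rate at S = 21.2 mg/L: μ = YkS/(K_s+S) = 0.315·9.54·21.2/(84.6+21.2) = 0.6022 d⁻¹.
Then 1/θ_c = μ − k_d = 0.6022 − 0.0504 = 0.5518 d⁻¹, giving θ_c = 1.812 d.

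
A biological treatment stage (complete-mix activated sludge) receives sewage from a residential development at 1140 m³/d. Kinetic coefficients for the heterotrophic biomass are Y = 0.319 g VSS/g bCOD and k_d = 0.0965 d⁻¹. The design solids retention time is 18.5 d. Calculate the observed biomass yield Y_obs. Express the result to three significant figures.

Correct the yield for decay: Y_obs = Y/(1 + k_d θ_c) = 0.319 / (1 + 0.0965 × 18.5) = 0.319 / 2.785 = 0.1145.

Y_obs ≈ 0.115 g VSS/g bCOD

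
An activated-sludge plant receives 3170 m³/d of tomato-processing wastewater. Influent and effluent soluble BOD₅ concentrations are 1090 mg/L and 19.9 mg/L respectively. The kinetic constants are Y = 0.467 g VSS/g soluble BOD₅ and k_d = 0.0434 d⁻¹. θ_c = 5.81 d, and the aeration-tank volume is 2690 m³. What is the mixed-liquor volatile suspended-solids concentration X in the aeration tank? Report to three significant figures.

X ≈ 2730 mg/L

From V·X·(1 + k_d·θ_c) = Y·Q·(S₀ − S)·θ_c: X = 0.467 × 3170 × (1090 − 19.9) × 5.81 / [2690 × (1 + 0.0434 × 5.81)] = 2733 mg/L.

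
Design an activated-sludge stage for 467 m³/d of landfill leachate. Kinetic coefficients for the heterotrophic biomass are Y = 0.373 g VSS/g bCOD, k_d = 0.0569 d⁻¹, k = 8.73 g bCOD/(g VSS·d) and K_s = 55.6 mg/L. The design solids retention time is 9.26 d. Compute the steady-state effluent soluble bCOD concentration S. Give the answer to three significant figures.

From the Monod/SRT balance for a CMAS, S = K_s·(1+k_d θ_c)/[θ_c·(Y k − k_d) − 1] = 55.6 × (1 + 0.0569 × 9.26) / [9.26 × (0.373 × 8.73 − 0.0569) − 1] = 84.90 / 28.63 = 2.966 mg/L.

S ≈ 2.97 mg/L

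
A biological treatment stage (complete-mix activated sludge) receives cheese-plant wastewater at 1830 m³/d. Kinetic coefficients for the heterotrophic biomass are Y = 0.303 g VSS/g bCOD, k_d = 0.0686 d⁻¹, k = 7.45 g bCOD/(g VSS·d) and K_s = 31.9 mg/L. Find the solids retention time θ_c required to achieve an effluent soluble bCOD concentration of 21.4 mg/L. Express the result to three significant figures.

From 1/θ_c = Y·k·S/(K_s + S) − k_d: Y·k·S/(K_s+S) = 0.303 × 7.45 × 21.4 / (31.9 + 21.4) = 0.9063 d⁻¹.
1/θ_c = 0.9063 − 0.0686 = 0.8377 d⁻¹, so θ_c = 1.194 d.

θ_c ≈ 1.19 d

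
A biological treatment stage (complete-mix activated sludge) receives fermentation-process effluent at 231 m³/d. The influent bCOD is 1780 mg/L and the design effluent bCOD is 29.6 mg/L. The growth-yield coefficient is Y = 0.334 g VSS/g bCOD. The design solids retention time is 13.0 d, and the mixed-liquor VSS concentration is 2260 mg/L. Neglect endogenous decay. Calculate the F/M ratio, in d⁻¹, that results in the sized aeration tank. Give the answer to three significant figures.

Biomass mass balance (decay neglected): V·X = Y·Q·(S₀ − S)·θ_c, so V = 0.334 × 231 × (1780 − 29.6) × 13.0 / 2260 = 776.8 m³.
F/M = Q·S₀ / (V·X) = 231 × 1780 / (776.8 × 2260) = 0.2342 g bCOD·(g VSS·d)⁻¹.

F/M ≈ 0.234 d⁻¹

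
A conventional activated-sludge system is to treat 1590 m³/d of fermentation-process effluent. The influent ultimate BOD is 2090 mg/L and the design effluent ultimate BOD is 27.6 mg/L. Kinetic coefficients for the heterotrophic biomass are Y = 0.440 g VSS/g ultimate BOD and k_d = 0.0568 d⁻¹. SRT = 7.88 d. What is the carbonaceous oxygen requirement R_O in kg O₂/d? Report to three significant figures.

R_O ≈ 1860 kg O₂/d

Correct the yield for decay: Y_obs = Y/(1 + k_d θ_c) = 0.440 / (1 + 0.0568 × 7.88) = 0.440 / 1.448 = 0.3040.
ΔS = 2090 − 27.6 = 2062 mg/L, so the substrate removal rate is 1590 × 2062/1000 = 3279 kg ultimate BOD/d.
Biomass synthesised: P_X = Y_obs × 3279 = 996.7 kg VSS/d.
R_O = Q·(S₀ − S) − 1.42·P_X = 3279 − 1.42 × 996.7 = 1864 kg O₂/d.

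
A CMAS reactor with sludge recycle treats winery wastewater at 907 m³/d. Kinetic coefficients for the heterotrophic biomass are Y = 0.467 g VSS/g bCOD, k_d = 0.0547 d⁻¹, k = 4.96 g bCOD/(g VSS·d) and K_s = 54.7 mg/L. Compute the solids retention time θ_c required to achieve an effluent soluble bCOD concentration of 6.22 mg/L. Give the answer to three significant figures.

From 1/θ_c = Y·k·S/(K_s + S) − k_d: Y·k·S/(K_s+S) = 0.467 × 4.96 × 6.22 / (54.7 + 6.22) = 0.2365 d⁻¹.
θ_c = 1/(μ − k_d) = 1/(0.2365 − 0.0547) = 1/0.1818 = 5.501 d.

θ_c ≈ 5.50 d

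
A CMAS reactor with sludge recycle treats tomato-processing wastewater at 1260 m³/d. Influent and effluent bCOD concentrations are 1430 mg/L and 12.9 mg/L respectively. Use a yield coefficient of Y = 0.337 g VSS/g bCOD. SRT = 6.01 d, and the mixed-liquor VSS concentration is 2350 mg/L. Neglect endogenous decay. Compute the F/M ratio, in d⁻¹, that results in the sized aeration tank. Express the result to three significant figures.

With k_d = 0 the design equation reduces to V = Y Q (S₀−S) θ_c / X = 0.337 × 1260 × (1430 − 12.9) × 6.01 / 2350 = 1539 m³.
F/M = Q·S₀ / (V·X) = 1260 × 1430 / (1539 × 2350) = 0.4982 g bCOD·(g VSS·d)⁻¹.

F/M ≈ 0.498 d⁻¹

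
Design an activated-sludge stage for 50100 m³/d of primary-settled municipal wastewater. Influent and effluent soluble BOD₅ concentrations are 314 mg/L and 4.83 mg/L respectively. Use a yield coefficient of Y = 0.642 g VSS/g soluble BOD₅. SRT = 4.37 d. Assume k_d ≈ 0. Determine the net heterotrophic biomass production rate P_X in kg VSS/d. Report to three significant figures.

Since k_d ≈ 0, Y_obs = Y = 0.642 g VSS/g soluble BOD₅.
Mass of soluble BOD₅ removed per day: Q(S₀ − S) = 50100 × 309.2 g/m³ = 15489 kg/d.
P_X = Y_obs · Q(S₀ − S) = 0.6420 × 15489 = 9944 kg VSS/d.

P_X ≈ 9940 kg VSS/d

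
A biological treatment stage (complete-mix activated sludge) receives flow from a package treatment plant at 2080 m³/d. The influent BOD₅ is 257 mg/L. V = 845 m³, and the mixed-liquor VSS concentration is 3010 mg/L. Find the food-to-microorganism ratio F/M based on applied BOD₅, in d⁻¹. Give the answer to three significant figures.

F/M ≈ 0.210 d⁻¹

F/M = applied load / biomass = Q·S₀/(V·X) = 2080 × 257 / (845.0 × 3010) = 0.2102 d⁻¹.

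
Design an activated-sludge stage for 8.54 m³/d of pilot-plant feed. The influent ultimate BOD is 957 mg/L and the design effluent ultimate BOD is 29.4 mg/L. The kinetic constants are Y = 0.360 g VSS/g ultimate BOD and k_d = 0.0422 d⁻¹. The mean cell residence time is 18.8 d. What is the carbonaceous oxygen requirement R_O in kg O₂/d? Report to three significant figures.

R_O ≈ 5.66 kg O₂/d

Observed yield with endogenous decay: Y_obs = Y / (1 + k_d·θ_c) = 0.360 / (1 + 0.0422 × 18.8) = 0.360 / 1.793 = 0.2007 g VSS/g ultimate BOD.
Substrate removed = Q·(S₀ − S) = 8.54 m³/d × (957 − 29.4) g/m³ = 7.92×10^3 g/d = 7.922 kg/d.
P_X = Y_obs·Q·(S₀ − S) = 0.2007 × 7.922 = 1.590 kg VSS/d.
R_O = Q·ΔS − 1.42 P_X = 7.922 − 2.258 = 5.664 kg O₂/d.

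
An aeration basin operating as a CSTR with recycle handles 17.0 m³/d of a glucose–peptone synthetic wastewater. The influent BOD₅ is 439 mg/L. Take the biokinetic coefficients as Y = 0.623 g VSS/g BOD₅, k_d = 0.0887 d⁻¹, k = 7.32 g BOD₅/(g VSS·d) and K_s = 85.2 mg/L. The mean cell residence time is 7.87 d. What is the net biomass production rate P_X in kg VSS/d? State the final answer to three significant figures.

P_X ≈ 2.71 kg VSS/d

From the Monod/SRT balance for a CMAS, S = K_s·(1+k_d θ_c)/[θ_c·(Y k − k_d) − 1] = 85.2 × (1 + 0.0887 × 7.87) / [7.87 × (0.623 × 7.32 − 0.0887) − 1] = 144.7 / 34.19 = 4.231 mg/L.
Y_obs = Y / (1 + k_d θ_c) = 0.623 / (1 + 0.0887 × 7.87) = 0.623 / 1.698 = 0.3669.
ΔS = 439 − 4.23 = 434.8 mg/L, so the substrate removal rate is 17.0 × 434.8/1000 = 7.391 kg BOD₅/d.
Net biomass production P_X = Y_obs × Q·(S₀ − S) = 0.3669 × 7.391 = 2.712 kg VSS/d.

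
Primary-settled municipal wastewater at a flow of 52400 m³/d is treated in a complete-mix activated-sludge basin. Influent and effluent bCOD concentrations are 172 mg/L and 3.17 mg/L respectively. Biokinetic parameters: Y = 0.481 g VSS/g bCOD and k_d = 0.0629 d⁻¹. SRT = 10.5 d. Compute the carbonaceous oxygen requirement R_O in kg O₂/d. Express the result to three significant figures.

Y_obs = Y / (1 + k_d θ_c) = 0.481 / (1 + 0.0629 × 10.5) = 0.481 / 1.660 = 0.2897.
Substrate removed = Q·(S₀ − S) = 52400 m³/d × (172 − 3.17) g/m³ = 8.85×10^6 g/d = 8847 kg/d.
Biomass synthesised: P_X = Y_obs × 8847 = 2563 kg VSS/d.
R_O = Q·(S₀ − S) − 1.42·P_X = 8847 − 1.42 × 2563 = 5208 kg O₂/d.

R_O ≈ 5210 kg O₂/d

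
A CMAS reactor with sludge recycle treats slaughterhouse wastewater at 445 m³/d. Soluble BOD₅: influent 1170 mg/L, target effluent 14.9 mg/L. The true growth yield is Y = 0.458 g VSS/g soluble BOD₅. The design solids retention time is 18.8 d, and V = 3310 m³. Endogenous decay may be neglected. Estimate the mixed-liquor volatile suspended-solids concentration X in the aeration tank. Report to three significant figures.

X ≈ 1340 mg/L

Without decay, X = Y Q (S₀−S) θ_c / V = 0.458 × 445 × (1170 − 14.9) × 18.8 / 3310 = 1337 mg/L.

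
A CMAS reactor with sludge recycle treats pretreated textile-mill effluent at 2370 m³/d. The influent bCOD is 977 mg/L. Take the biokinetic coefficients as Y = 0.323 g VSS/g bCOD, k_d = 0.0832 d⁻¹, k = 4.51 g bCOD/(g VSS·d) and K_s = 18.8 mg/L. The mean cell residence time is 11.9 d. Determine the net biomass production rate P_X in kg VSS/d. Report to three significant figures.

For a completely mixed reactor with recycle the Lawrence–McCarty relation gives S = K_s·(1 + k_d·θ_c) / [θ_c·(Y·k − k_d) − 1] = 18.8 × (1 + 0.0832 × 11.9) / [11.9 × (0.323 × 4.51 − 0.0832) − 1] = 37.41 / 15.35 = 2.438 mg/L.
Y_obs = Y / (1 + k_d θ_c) = 0.323 / (1 + 0.0832 × 11.9) = 0.323 / 1.990 = 0.1623.
Q·(S₀ − S) = 2370 × (977 − 2.44) × 10⁻³ = 2310 kg/d removed.
Biomass produced: P_X = Y_obs·Q·ΔS = 0.1623 × 2310 ≈ 374.9 kg VSS/d.

P_X ≈ 375 kg VSS/d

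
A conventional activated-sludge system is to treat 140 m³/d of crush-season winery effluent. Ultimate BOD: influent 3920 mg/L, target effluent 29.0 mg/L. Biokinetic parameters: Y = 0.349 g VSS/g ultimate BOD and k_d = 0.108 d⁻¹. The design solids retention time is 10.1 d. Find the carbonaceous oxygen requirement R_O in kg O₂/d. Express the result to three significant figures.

R_O ≈ 416 kg O₂/d

Observed yield with endogenous decay: Y_obs = Y / (1 + k_d·θ_c) = 0.349 / (1 + 0.108 × 10.1) = 0.349 / 2.091 = 0.1669 g VSS/g ultimate BOD.
Mass of ultimate BOD removed per day: Q(S₀ − S) = 140 × 3891 g/m³ = 544.7 kg/d.
P_X = Y_obs·Q·(S₀ − S) = 0.1669 × 544.7 = 90.93 kg VSS/d.
R_O = Q·(S₀ − S) − 1.42·P_X = 544.7 − 1.42 × 90.93 = 415.6 kg O₂/d.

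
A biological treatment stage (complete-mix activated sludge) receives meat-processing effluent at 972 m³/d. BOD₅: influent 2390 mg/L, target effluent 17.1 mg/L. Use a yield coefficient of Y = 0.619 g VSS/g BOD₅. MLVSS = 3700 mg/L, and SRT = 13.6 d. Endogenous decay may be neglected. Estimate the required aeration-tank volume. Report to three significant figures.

With k_d = 0 the design equation reduces to V = Y Q (S₀−S) θ_c / X = 0.619 × 972 × (2390 − 17.1) × 13.6 / 3700 = 5248 m³.

V ≈ 5250 m³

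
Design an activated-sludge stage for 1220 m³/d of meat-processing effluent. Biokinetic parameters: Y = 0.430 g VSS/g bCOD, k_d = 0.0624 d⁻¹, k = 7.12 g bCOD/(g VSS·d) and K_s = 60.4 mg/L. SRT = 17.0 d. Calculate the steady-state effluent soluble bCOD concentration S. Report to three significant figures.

S ≈ 2.49 mg/L

From the Monod/SRT balance for a CMAS, S = K_s·(1+k_d θ_c)/[θ_c·(Y k − k_d) − 1] = 60.4 × (1 + 0.0624 × 17.0) / [17.0 × (0.430 × 7.12 − 0.0624) − 1] = 124.5 / 49.99 = 2.490 mg/L.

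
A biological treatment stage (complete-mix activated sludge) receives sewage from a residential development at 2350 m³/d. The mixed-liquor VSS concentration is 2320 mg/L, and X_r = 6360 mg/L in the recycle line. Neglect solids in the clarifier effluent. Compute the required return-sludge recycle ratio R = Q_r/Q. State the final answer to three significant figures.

Solids balance on the clarifier gives (1+R)X = R·X_r, so R = X/(X_r − X) = 2320 / (6360 − 2320) = 0.5743.

R ≈ 0.574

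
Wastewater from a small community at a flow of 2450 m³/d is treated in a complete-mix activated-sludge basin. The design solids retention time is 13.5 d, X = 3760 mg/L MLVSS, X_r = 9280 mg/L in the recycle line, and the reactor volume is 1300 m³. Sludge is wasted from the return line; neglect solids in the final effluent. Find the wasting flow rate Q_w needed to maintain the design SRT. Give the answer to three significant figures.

Q_w = (V·X)/(θ_c X_r) = 1300 × 3760 / (13.5 × 9280) = 39.02 m³/d.

Q_w ≈ 39.0 m³/d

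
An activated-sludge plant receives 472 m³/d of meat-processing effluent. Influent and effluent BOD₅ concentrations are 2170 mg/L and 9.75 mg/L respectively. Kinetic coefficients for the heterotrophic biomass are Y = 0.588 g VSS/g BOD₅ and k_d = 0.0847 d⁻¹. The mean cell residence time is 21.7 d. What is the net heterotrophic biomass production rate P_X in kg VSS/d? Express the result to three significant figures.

Observed yield with endogenous decay: Y_obs = Y / (1 + k_d·θ_c) = 0.588 / (1 + 0.0847 × 21.7) = 0.588 / 2.838 = 0.2072 g VSS/g BOD₅.
Q·(S₀ − S) = 472 × (2170 − 9.75) × 10⁻³ = 1020 kg/d removed.
Biomass produced: P_X = Y_obs·Q·ΔS = 0.2072 × 1020 ≈ 211.3 kg VSS/d.

P_X ≈ 211 kg VSS/d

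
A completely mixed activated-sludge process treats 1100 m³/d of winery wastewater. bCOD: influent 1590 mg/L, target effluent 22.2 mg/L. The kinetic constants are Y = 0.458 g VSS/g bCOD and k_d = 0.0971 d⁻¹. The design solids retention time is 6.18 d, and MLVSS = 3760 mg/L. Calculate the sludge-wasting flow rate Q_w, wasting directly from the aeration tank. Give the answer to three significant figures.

Steady-state biomass mass balance: V·X·(1 + k_d·θ_c) = Y·Q·(S₀ − S)·θ_c, so V = 0.458 × 1100 × (1590 − 22.2) × 6.18 / [3760 × (1 + 0.0971 × 6.18)] = 4.88×10^6 / 6016 = 811.4 m³.
With mixed-liquor wasting, θ_c = V/Q_w, so Q_w = V/θ_c = 811.4/6.18 = 131.3 m³/d.

Q_w ≈ 131 m³/d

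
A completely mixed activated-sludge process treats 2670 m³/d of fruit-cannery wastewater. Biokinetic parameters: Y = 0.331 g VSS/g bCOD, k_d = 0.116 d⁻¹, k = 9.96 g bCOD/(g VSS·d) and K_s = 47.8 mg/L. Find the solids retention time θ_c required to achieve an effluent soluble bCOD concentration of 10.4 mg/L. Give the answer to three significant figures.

θ_c ≈ 2.11 d

Specific growth rate at S = 10.4 mg/L: μ = YkS/(K_s+S) = 0.331·9.96·10.4/(47.8+10.4) = 0.5891 d⁻¹.
1/θ_c = 0.5891 − 0.116 = 0.4731 d⁻¹, so θ_c = 2.114 d.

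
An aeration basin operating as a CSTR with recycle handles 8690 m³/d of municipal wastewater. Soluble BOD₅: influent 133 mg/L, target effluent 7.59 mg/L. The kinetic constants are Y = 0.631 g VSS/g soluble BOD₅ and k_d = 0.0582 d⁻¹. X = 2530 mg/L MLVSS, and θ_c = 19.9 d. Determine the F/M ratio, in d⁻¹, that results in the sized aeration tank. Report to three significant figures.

From the SRT design equation V = Y Q (S₀−S) θ_c / [X (1 + k_d θ_c)] = 0.631 × 8690 × (133 − 7.59) × 19.9 / [2530 × (1 + 0.0582 × 19.9)] = 1.37×10^7 / 5460 = 2506 m³.
Food-to-microorganism ratio F/M = Q S₀ / (V X) = 8690 × 133 / (2506 × 2530) = 0.1823 d⁻¹.

F/M ≈ 0.182 d⁻¹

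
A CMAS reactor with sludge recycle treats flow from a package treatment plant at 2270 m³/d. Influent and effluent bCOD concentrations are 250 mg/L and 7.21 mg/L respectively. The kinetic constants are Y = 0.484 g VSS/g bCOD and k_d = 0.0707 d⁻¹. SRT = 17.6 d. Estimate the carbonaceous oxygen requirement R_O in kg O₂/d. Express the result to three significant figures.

Observed yield with endogenous decay: Y_obs = Y / (1 + k_d·θ_c) = 0.484 / (1 + 0.0707 × 17.6) = 0.484 / 2.244 = 0.2157 g VSS/g bCOD.
Substrate removed = Q·(S₀ − S) = 2270 m³/d × (250 − 7.21) g/m³ = 5.51×10^5 g/d = 551.1 kg/d.
Biomass synthesised: P_X = Y_obs × 551.1 = 118.9 kg VSS/d.
Carbonaceous O₂ demand = substrate oxidised − cell-mass equivalent = 551.1 − 1.42 × 118.9 = 382.4 kg O₂/d.

R_O ≈ 382 kg O₂/d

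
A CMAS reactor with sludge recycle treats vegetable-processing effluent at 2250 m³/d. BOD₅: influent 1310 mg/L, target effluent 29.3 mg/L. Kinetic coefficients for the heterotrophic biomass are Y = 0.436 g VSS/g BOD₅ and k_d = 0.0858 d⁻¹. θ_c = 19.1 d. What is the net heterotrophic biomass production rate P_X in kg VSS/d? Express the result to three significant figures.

P_X ≈ 476 kg VSS/d

Y_obs = Y / (1 + k_d θ_c) = 0.436 / (1 + 0.0858 × 19.1) = 0.436 / 2.639 = 0.1652.
Mass of BOD₅ removed per day: Q(S₀ − S) = 2250 × 1281 g/m³ = 2882 kg/d.
P_X = Y_obs · Q(S₀ − S) = 0.1652 × 2882 = 476.1 kg VSS/d.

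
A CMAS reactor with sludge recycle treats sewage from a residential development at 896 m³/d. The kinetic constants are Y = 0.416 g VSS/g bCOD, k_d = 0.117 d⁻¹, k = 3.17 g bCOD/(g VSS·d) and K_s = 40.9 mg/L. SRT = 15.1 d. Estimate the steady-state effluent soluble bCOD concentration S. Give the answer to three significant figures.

From the Monod/SRT balance for a CMAS, S = K_s·(1+k_d θ_c)/[θ_c·(Y k − k_d) − 1] = 40.9 × (1 + 0.117 × 15.1) / [15.1 × (0.416 × 3.17 − 0.117) − 1] = 113.2 / 17.15 = 6.600 mg/L.

S ≈ 6.60 mg/L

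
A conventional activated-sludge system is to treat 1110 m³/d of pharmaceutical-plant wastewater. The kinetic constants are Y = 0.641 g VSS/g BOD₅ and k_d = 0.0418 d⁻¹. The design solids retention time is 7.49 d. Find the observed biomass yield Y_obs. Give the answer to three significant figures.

Y_obs ≈ 0.488 g VSS/g BOD₅

The observed yield is Y_obs = Y/(1 + k_d·θ_c) = 0.641 / (1 + 0.0418 × 7.49) = 0.641 / 1.313 = 0.4882 g VSS per g BOD₅ removed.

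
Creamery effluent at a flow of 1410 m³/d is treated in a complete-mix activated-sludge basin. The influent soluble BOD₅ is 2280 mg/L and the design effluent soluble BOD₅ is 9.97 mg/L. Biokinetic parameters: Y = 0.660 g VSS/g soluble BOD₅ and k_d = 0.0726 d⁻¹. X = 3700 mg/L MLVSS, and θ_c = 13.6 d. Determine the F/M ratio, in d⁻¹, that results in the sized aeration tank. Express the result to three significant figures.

F/M ≈ 0.222 d⁻¹

From the SRT design equation V = Y Q (S₀−S) θ_c / [X (1 + k_d θ_c)] = 0.660 × 1410 × (2280 − 9.97) × 13.6 / [3700 × (1 + 0.0726 × 13.6)] = 2.87×10^7 / 7353 = 3907 m³.
Food-to-microorganism ratio F/M = Q S₀ / (V X) = 1410 × 2280 / (3907 × 3700) = 0.2224 d⁻¹.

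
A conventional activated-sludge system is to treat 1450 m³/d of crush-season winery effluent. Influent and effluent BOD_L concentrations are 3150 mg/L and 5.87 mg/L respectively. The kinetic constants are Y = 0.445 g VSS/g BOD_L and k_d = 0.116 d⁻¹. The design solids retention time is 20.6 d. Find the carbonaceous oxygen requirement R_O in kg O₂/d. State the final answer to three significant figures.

R_O ≈ 3710 kg O₂/d

The observed yield is Y_obs = Y/(1 + k_d·θ_c) = 0.445 / (1 + 0.116 × 20.6) = 0.445 / 3.390 = 0.1313 g VSS per g BOD_L removed.
Q·(S₀ − S) = 1450 × (3150 − 5.87) × 10⁻³ = 4559 kg/d removed.
P_X = Y_obs·Q·(S₀ − S) = 0.1313 × 4559 = 598.5 kg VSS/d.
R_O = Q·ΔS − 1.42 P_X = 4559 − 849.9 = 3709 kg O₂/d.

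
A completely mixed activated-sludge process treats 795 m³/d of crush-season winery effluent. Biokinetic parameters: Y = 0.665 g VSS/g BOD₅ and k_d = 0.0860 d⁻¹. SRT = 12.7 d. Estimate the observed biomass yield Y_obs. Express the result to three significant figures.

Y_obs ≈ 0.318 g VSS/g BOD₅

Correct the yield for decay: Y_obs = Y/(1 + k_d θ_c) = 0.665 / (1 + 0.0860 × 12.7) = 0.665 / 2.092 = 0.3178.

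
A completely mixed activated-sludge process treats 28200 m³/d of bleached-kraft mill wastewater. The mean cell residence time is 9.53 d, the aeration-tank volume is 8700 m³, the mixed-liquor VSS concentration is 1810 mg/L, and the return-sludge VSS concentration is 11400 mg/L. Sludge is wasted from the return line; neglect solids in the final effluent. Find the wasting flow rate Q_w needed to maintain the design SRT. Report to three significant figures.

Wasting from the return line (neglecting effluent solids): Q_w = V·X / (θ_c·X_r) = 8700 × 1810 / (9.53 × 11400) = 144.9 m³/d.

Q_w ≈ 145 m³/d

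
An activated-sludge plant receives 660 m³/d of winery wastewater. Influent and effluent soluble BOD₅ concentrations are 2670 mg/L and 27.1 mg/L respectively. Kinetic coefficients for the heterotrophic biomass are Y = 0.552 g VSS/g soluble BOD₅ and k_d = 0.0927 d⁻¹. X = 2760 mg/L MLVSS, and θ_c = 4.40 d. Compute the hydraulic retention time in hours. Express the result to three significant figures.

Rearranging the biomass balance for a CMAS with decay, V = Y·Q·ΔS·θ_c / [X·(1+k_d θ_c)] = 0.552 × 660 × (2670 − 27.1) × 4.40 / [2760 × (1 + 0.0927 × 4.40)] = 4.24×10^6 / 3886 = 1090 m³.
HRT = V/Q = 1090 m³ / 660 m³·d⁻¹ = 1.652 d × 24 = 39.65 h.

τ ≈ 39.6 h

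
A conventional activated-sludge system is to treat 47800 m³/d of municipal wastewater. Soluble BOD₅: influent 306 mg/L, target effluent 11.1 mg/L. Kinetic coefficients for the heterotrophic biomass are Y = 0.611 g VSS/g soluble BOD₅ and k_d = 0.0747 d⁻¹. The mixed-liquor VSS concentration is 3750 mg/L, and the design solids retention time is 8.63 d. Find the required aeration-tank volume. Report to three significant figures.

From the SRT design equation V = Y Q (S₀−S) θ_c / [X (1 + k_d θ_c)] = 0.611 × 47800 × (306 − 11.1) × 8.63 / [3750 × (1 + 0.0747 × 8.63)] = 7.43×10^7 / 6167 = 12052 m³.

V ≈ 12100 m³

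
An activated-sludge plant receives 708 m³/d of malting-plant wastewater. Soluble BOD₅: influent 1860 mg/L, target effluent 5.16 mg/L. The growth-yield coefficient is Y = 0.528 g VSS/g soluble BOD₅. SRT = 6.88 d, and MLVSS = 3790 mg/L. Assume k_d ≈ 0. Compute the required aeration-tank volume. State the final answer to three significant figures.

V ≈ 1260 m³

Biomass mass balance (decay neglected): V·X = Y·Q·(S₀ − S)·θ_c, so V = 0.528 × 708 × (1860 − 5.16) × 6.88 / 3790 = 1259 m³.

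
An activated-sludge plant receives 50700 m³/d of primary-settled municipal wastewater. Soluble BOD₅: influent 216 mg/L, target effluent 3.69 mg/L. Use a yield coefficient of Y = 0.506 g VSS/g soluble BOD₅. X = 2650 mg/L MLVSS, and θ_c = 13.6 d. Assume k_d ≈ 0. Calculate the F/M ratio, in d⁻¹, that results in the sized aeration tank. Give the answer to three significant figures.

F/M ≈ 0.148 d⁻¹

With k_d = 0 the design equation reduces to V = Y Q (S₀−S) θ_c / X = 0.506 × 50700 × (216 − 3.69) × 13.6 / 2650 = 27953 m³.
F/M = applied load / biomass = Q·S₀/(V·X) = 50700 × 216 / (27953 × 2650) = 0.1478 d⁻¹.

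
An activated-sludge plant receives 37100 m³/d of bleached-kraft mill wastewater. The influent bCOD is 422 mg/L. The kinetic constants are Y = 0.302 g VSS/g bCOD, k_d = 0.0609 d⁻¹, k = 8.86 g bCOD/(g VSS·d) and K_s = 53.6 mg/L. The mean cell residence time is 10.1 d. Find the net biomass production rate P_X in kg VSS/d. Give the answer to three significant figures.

From the Monod/SRT balance for a CMAS, S = K_s·(1+k_d θ_c)/[θ_c·(Y k − k_d) − 1] = 53.6 × (1 + 0.0609 × 10.1) / [10.1 × (0.302 × 8.86 − 0.0609) − 1] = 86.57 / 25.41 = 3.407 mg/L.
Y_obs = Y / (1 + k_d θ_c) = 0.302 / (1 + 0.0609 × 10.1) = 0.302 / 1.615 = 0.1870.
Mass of bCOD removed per day: Q(S₀ − S) = 37100 × 418.6 g/m³ = 15530 kg/d.
P_X = Y_obs · Q(S₀ − S) = 0.1870 × 15530 = 2904 kg VSS/d.

P_X ≈ 2900 kg VSS/d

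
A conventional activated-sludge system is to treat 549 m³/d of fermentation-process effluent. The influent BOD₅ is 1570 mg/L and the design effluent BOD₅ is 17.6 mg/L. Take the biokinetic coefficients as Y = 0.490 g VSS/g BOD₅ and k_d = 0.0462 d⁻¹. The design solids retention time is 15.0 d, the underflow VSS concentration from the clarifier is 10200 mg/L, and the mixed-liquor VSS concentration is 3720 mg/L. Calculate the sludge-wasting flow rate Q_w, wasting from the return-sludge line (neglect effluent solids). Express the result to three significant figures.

Q_w ≈ 24.2 m³/d

Steady-state biomass mass balance: V·X·(1 + k_d·θ_c) = Y·Q·(S₀ − S)·θ_c, so V = 0.490 × 549 × (1570 − 17.6) × 15.0 / [3720 × (1 + 0.0462 × 15.0)] = 6.26×10^6 / 6298 = 994.6 m³.
Wasting from the return line (neglecting effluent solids): Q_w = V·X / (θ_c·X_r) = 994.6 × 3720 / (15.0 × 10200) = 24.18 m³/d.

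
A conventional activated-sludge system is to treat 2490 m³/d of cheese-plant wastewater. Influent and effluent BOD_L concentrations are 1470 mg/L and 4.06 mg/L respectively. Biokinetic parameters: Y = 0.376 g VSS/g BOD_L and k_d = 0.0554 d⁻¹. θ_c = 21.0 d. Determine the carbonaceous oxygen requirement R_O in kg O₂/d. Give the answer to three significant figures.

R_O ≈ 2750 kg O₂/d

The observed yield is Y_obs = Y/(1 + k_d·θ_c) = 0.376 / (1 + 0.0554 × 21.0) = 0.376 / 2.163 = 0.1738 g VSS per g BOD_L removed.
ΔS = 1470 − 4.06 = 1466 mg/L, so the substrate removal rate is 2490 × 1466/1000 = 3650 kg BOD_L/d.
Net sludge production P_X = 0.1738 × 3650 = 634.4 kg VSS/d.
R_O = Q·(S₀ − S) − 1.42·P_X = 3650 − 1.42 × 634.4 = 2749 kg O₂/d.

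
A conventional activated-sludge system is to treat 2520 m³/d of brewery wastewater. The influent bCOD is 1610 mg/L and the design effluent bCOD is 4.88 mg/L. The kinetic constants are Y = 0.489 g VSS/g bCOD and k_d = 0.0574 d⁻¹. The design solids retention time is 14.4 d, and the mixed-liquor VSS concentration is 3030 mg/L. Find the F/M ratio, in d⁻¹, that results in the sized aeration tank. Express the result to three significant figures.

Rearranging the biomass balance for a CMAS with decay, V = Y·Q·ΔS·θ_c / [X·(1+k_d θ_c)] = 0.489 × 2520 × (1610 − 4.88) × 14.4 / [3030 × (1 + 0.0574 × 14.4)] = 2.85×10^7 / 5534 = 5146 m³.
F/M = Q·S₀ / (V·X) = 2520 × 1610 / (5146 × 3030) = 0.2602 g bCOD·(g VSS·d)⁻¹.

F/M ≈ 0.260 d⁻¹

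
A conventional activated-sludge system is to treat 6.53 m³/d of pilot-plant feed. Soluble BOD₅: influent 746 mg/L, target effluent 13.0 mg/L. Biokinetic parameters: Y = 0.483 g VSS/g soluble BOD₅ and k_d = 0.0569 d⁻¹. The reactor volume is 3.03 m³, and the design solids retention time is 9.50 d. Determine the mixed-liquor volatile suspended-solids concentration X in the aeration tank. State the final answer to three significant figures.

From V·X·(1 + k_d·θ_c) = Y·Q·(S₀ − S)·θ_c: X = 0.483 × 6.53 × (746 − 13.0) × 9.50 / [3.03 × (1 + 0.0569 × 9.50)] = 4705 mg/L.

X ≈ 4710 mg/L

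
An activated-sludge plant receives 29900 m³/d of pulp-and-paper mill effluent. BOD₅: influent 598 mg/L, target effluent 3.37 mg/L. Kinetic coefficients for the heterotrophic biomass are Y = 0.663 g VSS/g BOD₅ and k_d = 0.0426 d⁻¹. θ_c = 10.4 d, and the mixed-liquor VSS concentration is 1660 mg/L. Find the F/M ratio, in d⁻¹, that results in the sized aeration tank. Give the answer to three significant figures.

F/M ≈ 0.210 d⁻¹

Steady-state biomass mass balance: V·X·(1 + k_d·θ_c) = Y·Q·(S₀ − S)·θ_c, so V = 0.663 × 29900 × (598 − 3.37) × 10.4 / [1660 × (1 + 0.0426 × 10.4)] = 1.23×10^8 / 2395 = 51177 m³.
F/M = applied load / biomass = Q·S₀/(V·X) = 29900 × 598 / (51177 × 1660) = 0.2105 d⁻¹.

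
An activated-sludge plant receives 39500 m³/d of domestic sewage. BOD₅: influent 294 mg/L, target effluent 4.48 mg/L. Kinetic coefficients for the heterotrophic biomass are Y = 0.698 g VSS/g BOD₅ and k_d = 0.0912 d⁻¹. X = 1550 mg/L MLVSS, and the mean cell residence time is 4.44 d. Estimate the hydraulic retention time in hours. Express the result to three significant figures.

τ ≈ 9.89 h

Rearranging the biomass balance for a CMAS with decay, V = Y·Q·ΔS·θ_c / [X·(1+k_d θ_c)] = 0.698 × 39500 × (294 − 4.48) × 4.44 / [1550 × (1 + 0.0912 × 4.44)] = 3.54×10^7 / 2178 = 16275 m³.
Hydraulic retention time τ = V/Q = 16275 / 39500 = 0.4120 d = 9.889 h.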